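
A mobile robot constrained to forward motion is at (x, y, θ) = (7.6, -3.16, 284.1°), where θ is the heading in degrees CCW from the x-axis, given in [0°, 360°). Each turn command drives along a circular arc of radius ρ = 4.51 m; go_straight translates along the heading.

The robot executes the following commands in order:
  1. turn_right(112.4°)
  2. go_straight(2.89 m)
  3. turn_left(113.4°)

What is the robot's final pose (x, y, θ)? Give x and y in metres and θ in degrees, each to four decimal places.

(-5.2902, -13.9419, 285.1000°)

set_pose: (x, y, θ) = (7.6000, -3.1600, 284.1000°), ρ = 4.51
turn_right(112.4°): centre at ρ to the right, rotate −112.4° → (2.5748, -8.7215, 171.7000°)
go_straight(2.89): x += 2.89·cos θ, y += 2.89·sin θ → (-0.2849, -8.3043, 171.7000°)
turn_left(113.4°): centre at ρ to the left, rotate +113.4° → (-5.2902, -13.9419, 285.1000°)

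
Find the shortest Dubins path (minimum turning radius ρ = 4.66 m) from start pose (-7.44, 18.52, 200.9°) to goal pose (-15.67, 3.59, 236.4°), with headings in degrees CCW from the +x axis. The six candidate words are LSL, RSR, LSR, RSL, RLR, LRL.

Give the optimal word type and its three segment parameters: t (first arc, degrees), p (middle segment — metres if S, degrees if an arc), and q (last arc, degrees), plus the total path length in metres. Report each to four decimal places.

LSR: t = 45.0556°, p = 12.9159 m, q = 9.5556°, L = 17.3576 m

Let ψ = atan2(Δy, Δx) = atan2(-14.93, -8.23) = -118.8653° be the start→goal bearing.
Normalize: d = |goal − start| / ρ = 17.048103/4.66 = 3.658391, α = (θ_start − ψ) mod 360° = 319.7653° = 5.580957 rad, β = (θ_goal − ψ) mod 360° = 355.2653° = 6.200549 rad.
Common terms: sin α = -0.645921, cos α = 0.763405, sin β = -0.082543, cos β = 0.996588, cos(α−β) = 0.814116, d² = 13.383825. Work in radians in the unit-radius frame; every candidate has L = ρ·(t + p + q).
LSL: p² = 2 + d² − 2cos(α−β) + 2d(sin α − sin β) = 9.633481; p = √p² = 3.103785; φ = atan2(cos β − cos α, d + sin α − sin β) = 0.075199 rad; t = (φ − α) mod 2π = 0.777428 rad, q = (β − φ) mod 2π = 6.125349 rad → L = 4.66·(0.777428 + 3.103785 + 6.125349) = 4.66·10.006562 = 46.630579 m
RSR: p² = 2 + d² − 2cos(α−β) + 2d(sin β − sin α) = 17.877708; p = √p² = 4.228204; φ = atan2(cos α − cos β, d − sin α + sin β) = -0.055177 rad; t = (α − φ) mod 2π = 5.636134 rad, q = (φ − β) mod 2π = 0.027459 rad → L = 4.66·(5.636134 + 4.228204 + 0.027459) = 4.66·9.891797 = 46.095775 m
LSR: p² = d² − 2 + 2cos(α−β) + 2d(sin α + sin β) = 7.682051; p = √p² = 2.771651; φ = atan2(−cos α − cos β, d + sin α + sin β) − atan2(−2, p) = 0.084140 rad; t = (φ − α) mod 2π = 0.786369 rad, q = (φ − β) mod 2π = 0.166777 rad → L = 4.66·(0.786369 + 2.771651 + 0.166777) = 4.66·3.724797 = 17.357553 m
RSL: p² = d² − 2 + 2cos(α−β) − 2d(sin α + sin β) = 18.342062; p = √p² = 4.282763; φ = atan2(cos α + cos β, d − sin α − sin β) − atan2(2, p) = -0.055353 rad; t = (α − φ) mod 2π = 5.636310 rad, q = (β − φ) mod 2π = 6.255902 rad → L = 4.66·(5.636310 + 4.282763 + 6.255902) = 4.66·16.174976 = 75.375387 m
RLR: c = (6 − d² + 2cos(α−β) + 2d(sin α − sin β))/8 = -1.234714, |c| > 1 → infeasible
LRL: c = (6 − d² + 2cos(α−β) − 2d(sin α − sin β))/8 = -0.204185; p = 2π − arccos c = 4.506758 rad; φ = atan2(cos β − cos α, d + sin α − sin β) = 0.075199 rad; t = (φ − α + p/2) mod 2π = 3.030807 rad, q = (β − α − t + p) mod 2π = 2.095543 rad → L = 4.66·(3.030807 + 4.506758 + 2.095543) = 4.66·9.633107 = 44.890281 m
Shortest: LSR with L = 17.357553 m ≈ 17.3576 m
Convert LSR to answer units (arcs ×180/π): t = 0.786369·180/π = 45.0556°, p = ρ·p = 4.66·2.771651 = 12.9159 m, q = 0.166777·180/π = 9.5556°, L = 17.3576 m.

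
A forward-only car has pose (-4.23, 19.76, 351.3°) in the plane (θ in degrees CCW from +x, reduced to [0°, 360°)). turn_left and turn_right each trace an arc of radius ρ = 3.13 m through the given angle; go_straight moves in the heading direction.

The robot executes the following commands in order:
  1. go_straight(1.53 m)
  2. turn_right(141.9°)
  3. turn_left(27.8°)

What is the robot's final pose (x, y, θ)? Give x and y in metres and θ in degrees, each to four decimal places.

(-2.7490, 12.6763, 237.2000°)

set_pose: (x, y, θ) = (-4.2300, 19.7600, 351.3000°), ρ = 3.13
go_straight(1.53): x += 1.53·cos θ, y += 1.53·sin θ → (-2.7176, 19.5286, 351.3000°)
turn_right(141.9°): centre at ρ to the right, rotate −141.9° → (-1.6545, 13.7077, 209.4000°)
turn_left(27.8°): centre at ρ to the left, rotate +27.8° → (-2.7490, 12.6763, 237.2000°)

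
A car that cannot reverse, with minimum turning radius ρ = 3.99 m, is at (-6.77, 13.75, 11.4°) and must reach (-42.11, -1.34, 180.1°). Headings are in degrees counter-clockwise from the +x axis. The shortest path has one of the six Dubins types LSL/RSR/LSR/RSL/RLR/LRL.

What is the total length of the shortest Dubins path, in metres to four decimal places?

50.1656 m

Let ψ = atan2(Δy, Δx) = atan2(-15.09, -35.34) = -156.8778° be the start→goal bearing.
Normalize: d = |goal − start| / ρ = 38.426862/3.99 = 9.630792, α = (θ_start − ψ) mod 360° = 168.2778° = 2.937001 rad, β = (θ_goal − ψ) mod 360° = 336.9778° = 5.881371 rad.
Common terms: sin α = 0.203167, cos α = -0.979144, sin β = -0.391088, cos β = 0.920353, cos(α−β) = -0.980615, d² = 92.752162. Work in radians in the unit-radius frame; every candidate has L = ρ·(t + p + q).
LSL: p² = 2 + d² − 2cos(α−β) + 2d(sin α − sin β) = 108.159697; p = √p² = 10.399985; φ = atan2(cos β − cos α, d + sin α − sin β) = 0.183675 rad; t = (φ − α) mod 2π = 3.529859 rad, q = (β − φ) mod 2π = 5.697696 rad → L = 3.99·(3.529859 + 10.399985 + 5.697696) = 3.99·19.627541 = 78.313889 m
RSR: p² = 2 + d² − 2cos(α−β) + 2d(sin β − sin α) = 85.267087; p = √p² = 9.234018; φ = atan2(cos α − cos β, d − sin α + sin β) = -0.207186 rad; t = (α − φ) mod 2π = 3.144187 rad, q = (φ − β) mod 2π = 0.194628 rad → L = 3.99·(3.144187 + 9.234018 + 0.194628) = 3.99·12.572833 = 50.165603 m
LSR: p² = d² − 2 + 2cos(α−β) + 2d(sin α + sin β) = 85.171276; p = √p² = 9.228829; φ = atan2(−cos α − cos β, d + sin α + sin β) − atan2(−2, p) = 0.219638 rad; t = (φ − α) mod 2π = 3.565822 rad, q = (φ − β) mod 2π = 0.621452 rad → L = 3.99·(3.565822 + 9.228829 + 0.621452) = 3.99·13.416103 = 53.530250 m
RSL: p² = d² − 2 + 2cos(α−β) − 2d(sin α + sin β) = 92.410590; p = √p² = 9.613043; φ = atan2(cos α + cos β, d − sin α − sin β) − atan2(2, p) = -0.211112 rad; t = (α − φ) mod 2π = 3.148113 rad, q = (β − φ) mod 2π = 6.092484 rad → L = 3.99·(3.148113 + 9.613043 + 6.092484) = 3.99·18.853639 = 75.226021 m
RLR: c = (6 − d² + 2cos(α−β) + 2d(sin α − sin β))/8 = -9.658386, |c| > 1 → infeasible
LRL: c = (6 − d² + 2cos(α−β) − 2d(sin α − sin β))/8 = -12.519962, |c| > 1 → infeasible
Shortest: RSR with L = 50.165603 m ≈ 50.1656 m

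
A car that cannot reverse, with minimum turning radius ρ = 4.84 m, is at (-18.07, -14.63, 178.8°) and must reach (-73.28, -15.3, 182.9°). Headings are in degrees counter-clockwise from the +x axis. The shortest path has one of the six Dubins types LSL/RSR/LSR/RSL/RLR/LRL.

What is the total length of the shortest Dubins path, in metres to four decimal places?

55.2141 m

Let ψ = atan2(Δy, Δx) = atan2(-0.67, -55.21) = -179.3047° be the start→goal bearing.
Normalize: d = |goal − start| / ρ = 55.214065/4.84 = 11.407865, α = (θ_start − ψ) mod 360° = 358.1047° = 6.250106 rad, β = (θ_goal − ψ) mod 360° = 2.2047° = 0.038480 rad.
Common terms: sin α = -0.033073, cos α = 0.999453, sin β = 0.038470, cos β = 0.999260, cos(α−β) = 0.997441, d² = 130.139377. Work in radians in the unit-radius frame; every candidate has L = ρ·(t + p + q).
LSL: p² = 2 + d² − 2cos(α−β) + 2d(sin α − sin β) = 128.512191; p = √p² = 11.336322; φ = atan2(cos β − cos α, d + sin α − sin β) = -0.000017 rad; t = (φ − α) mod 2π = 0.033062 rad, q = (β − φ) mod 2π = 0.038497 rad → L = 4.84·(0.033062 + 11.336322 + 0.038497) = 4.84·11.407880 = 55.214140 m
RSR: p² = 2 + d² − 2cos(α−β) + 2d(sin β − sin α) = 131.776801; p = √p² = 11.479408; φ = atan2(cos α − cos β, d − sin α + sin β) = 0.000017 rad; t = (α − φ) mod 2π = 6.250090 rad, q = (φ − β) mod 2π = 6.244722 rad → L = 4.84·(6.250090 + 11.479408 + 6.244722) = 4.84·23.974220 = 116.035224 m
LSR: p² = d² − 2 + 2cos(α−β) + 2d(sin α + sin β) = 130.257404; p = √p² = 11.413037; φ = atan2(−cos α − cos β, d + sin α + sin β) − atan2(−2, p) = 0.000113 rad; t = (φ − α) mod 2π = 0.033192 rad, q = (φ − β) mod 2π = 6.244818 rad → L = 4.84·(0.033192 + 11.413037 + 6.244818) = 4.84·17.691047 = 85.624666 m
RSL: p² = d² − 2 + 2cos(α−β) − 2d(sin α + sin β) = 130.011114; p = √p² = 11.402242; φ = atan2(cos α + cos β, d − sin α − sin β) − atan2(2, p) = -0.000113 rad; t = (α − φ) mod 2π = 6.250219 rad, q = (β − φ) mod 2π = 0.038593 rad → L = 4.84·(6.250219 + 11.402242 + 0.038593) = 4.84·17.691054 = 85.624699 m
RLR: c = (6 − d² + 2cos(α−β) + 2d(sin α − sin β))/8 = -15.472100, |c| > 1 → infeasible
LRL: c = (6 − d² + 2cos(α−β) − 2d(sin α − sin β))/8 = -15.064024, |c| > 1 → infeasible
Shortest: LSL with L = 55.214140 m ≈ 55.2141 m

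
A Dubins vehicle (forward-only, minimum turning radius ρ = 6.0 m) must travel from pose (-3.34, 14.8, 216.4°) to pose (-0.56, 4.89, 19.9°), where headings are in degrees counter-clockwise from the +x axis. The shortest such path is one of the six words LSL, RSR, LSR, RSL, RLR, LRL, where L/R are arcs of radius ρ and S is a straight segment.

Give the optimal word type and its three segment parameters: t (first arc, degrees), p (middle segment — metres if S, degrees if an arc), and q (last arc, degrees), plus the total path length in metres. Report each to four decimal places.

RLR: t = 37.3728°, p = 226.6605°, q = 25.7877°, L = 30.3500 m

Let ψ = atan2(Δy, Δx) = atan2(-9.91, 2.78) = -74.3299° be the start→goal bearing.
Normalize: d = |goal − start| / ρ = 10.292546/6.0 = 1.715424, α = (θ_start − ψ) mod 360° = 290.7299° = 5.074194 rad, β = (θ_goal − ψ) mod 360° = 94.2299° = 1.644622 rad.
Common terms: sin α = -0.935260, cos α = 0.353963, sin β = 0.997276, cos β = -0.073758, cos(α−β) = -0.958820, d² = 2.942681. Work in radians in the unit-radius frame; every candidate has L = ρ·(t + p + q).
LSL: p² = 2 + d² − 2cos(α−β) + 2d(sin α − sin β) = 0.230083; p = √p² = 0.479669; φ = atan2(cos β − cos α, d + sin α − sin β) = -2.040506 rad; t = (φ − α) mod 2π = 5.451671 rad, q = (β − φ) mod 2π = 3.685128 rad → L = 6.0·(5.451671 + 0.479669 + 3.685128) = 6.0·9.616468 = 57.698807 m
RSR: p² = 2 + d² − 2cos(α−β) + 2d(sin β − sin α) = 13.490558; p = √p² = 3.672949; φ = atan2(cos α − cos β, d − sin α + sin β) = 0.116716 rad; t = (α − φ) mod 2π = 4.957477 rad, q = (φ − β) mod 2π = 4.755280 rad → L = 6.0·(4.957477 + 3.672949 + 4.755280) = 6.0·13.385707 = 80.314240 m
LSR: p² = d² − 2 + 2cos(α−β) + 2d(sin α + sin β) = -0.762189 < 0 → infeasible
RSL: p² = d² − 2 + 2cos(α−β) − 2d(sin α + sin β) = -1.187728 < 0 → infeasible
RLR: c = (6 − d² + 2cos(α−β) + 2d(sin α − sin β))/8 = -0.686320; p = 2π − arccos c = 3.955972 rad; φ = atan2(cos α − cos β, d − sin α + sin β) = 0.116716 rad; t = (α − φ + p/2) mod 2π = 0.652278 rad, q = (α − β − t + p) mod 2π = 0.450081 rad → L = 6.0·(0.652278 + 3.955972 + 0.450081) = 6.0·5.058331 = 30.349988 m
LRL: c = (6 − d² + 2cos(α−β) − 2d(sin α − sin β))/8 = 0.971240; p = 2π − arccos c = 6.042772 rad; φ = atan2(cos β − cos α, d + sin α − sin β) = -2.040506 rad; t = (φ − α + p/2) mod 2π = 2.189872 rad, q = (β − α − t + p) mod 2π = 0.423328 rad → L = 6.0·(2.189872 + 6.042772 + 0.423328) = 6.0·8.655972 = 51.935834 m
Shortest: RLR with L = 30.349988 m ≈ 30.3500 m
Convert RLR to answer units (arcs ×180/π): t = 0.652278·180/π = 37.3728°, p = 3.955972·180/π = 226.6605°, q = 0.450081·180/π = 25.7877°, L = 30.3500 m.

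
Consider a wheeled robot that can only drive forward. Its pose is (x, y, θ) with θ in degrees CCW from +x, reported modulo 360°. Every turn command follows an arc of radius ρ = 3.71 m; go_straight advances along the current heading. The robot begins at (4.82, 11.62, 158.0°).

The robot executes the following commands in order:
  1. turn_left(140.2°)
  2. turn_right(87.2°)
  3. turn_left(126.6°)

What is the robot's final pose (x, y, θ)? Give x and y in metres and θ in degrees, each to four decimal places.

(-0.7013, -5.1164, 337.6000°)

set_pose: (x, y, θ) = (4.8200, 11.6200, 158.0000°), ρ = 3.71
turn_left(140.2°): centre at ρ to the left, rotate +140.2° → (0.1606, 6.4270, 298.2000°)
turn_right(87.2°): centre at ρ to the right, rotate −87.2° → (-1.1983, 1.4937, 211.0000°)
turn_left(126.6°): centre at ρ to the left, rotate +126.6° → (-0.7013, -5.1164, 337.6000°)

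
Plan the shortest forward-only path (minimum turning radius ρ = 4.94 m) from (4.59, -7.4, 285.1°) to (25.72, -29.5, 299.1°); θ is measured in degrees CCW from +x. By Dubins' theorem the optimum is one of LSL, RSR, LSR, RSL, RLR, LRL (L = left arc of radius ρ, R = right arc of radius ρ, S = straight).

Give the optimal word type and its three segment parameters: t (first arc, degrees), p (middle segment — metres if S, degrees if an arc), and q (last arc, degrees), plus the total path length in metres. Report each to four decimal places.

LSR: t = 30.2444°, p = 26.6934 m, q = 16.2444°, L = 30.7017 m

Let ψ = atan2(Δy, Δx) = atan2(-22.10, 21.13) = -46.2854° be the start→goal bearing.
Normalize: d = |goal − start| / ρ = 30.575920/4.94 = 6.189458, α = (θ_start − ψ) mod 360° = 331.3854° = 5.783766 rad, β = (θ_goal − ψ) mod 360° = 345.3854° = 6.028112 rad.
Common terms: sin α = -0.478916, cos α = 0.877861, sin β = -0.252316, cos β = 0.967645, cos(α−β) = 0.970296, d² = 38.309385. Work in radians in the unit-radius frame; every candidate has L = ρ·(t + p + q).
LSL: p² = 2 + d² − 2cos(α−β) + 2d(sin α − sin β) = 35.563736; p = √p² = 5.963534; φ = atan2(cos β − cos α, d + sin α − sin β) = 0.015056 rad; t = (φ − α) mod 2π = 0.514475 rad, q = (β − φ) mod 2π = 6.013056 rad → L = 4.94·(0.514475 + 5.963534 + 6.013056) = 4.94·12.491065 = 61.705862 m
RSR: p² = 2 + d² − 2cos(α−β) + 2d(sin β − sin α) = 41.173851; p = √p² = 6.416685; φ = atan2(cos α − cos β, d − sin α + sin β) = -0.013993 rad; t = (α − φ) mod 2π = 5.797759 rad, q = (φ − β) mod 2π = 0.241080 rad → L = 4.94·(5.797759 + 6.416685 + 0.241080) = 4.94·12.455525 = 61.530291 m
LSR: p² = d² − 2 + 2cos(α−β) + 2d(sin α + sin β) = 29.198121; p = √p² = 5.403529; φ = atan2(−cos α − cos β, d + sin α + sin β) − atan2(−2, p) = 0.028445 rad; t = (φ − α) mod 2π = 0.527865 rad, q = (φ − β) mod 2π = 0.283518 rad → L = 4.94·(0.527865 + 5.403529 + 0.283518) = 4.94·6.214912 = 30.701663 m
RSL: p² = d² − 2 + 2cos(α−β) − 2d(sin α + sin β) = 47.301831; p = √p² = 6.877633; φ = atan2(cos α + cos β, d − sin α − sin β) − atan2(2, p) = -0.022392 rad; t = (α − φ) mod 2π = 5.806158 rad, q = (β − φ) mod 2π = 6.050505 rad → L = 4.94·(5.806158 + 6.877633 + 6.050505) = 4.94·18.734296 = 92.547421 m
RLR: c = (6 − d² + 2cos(α−β) + 2d(sin α − sin β))/8 = -4.146731, |c| > 1 → infeasible
LRL: c = (6 − d² + 2cos(α−β) − 2d(sin α − sin β))/8 = -3.445467, |c| > 1 → infeasible
Shortest: LSR with L = 30.701663 m ≈ 30.7017 m
Convert LSR to answer units (arcs ×180/π): t = 0.527865·180/π = 30.2444°, p = ρ·p = 4.94·5.403529 = 26.6934 m, q = 0.283518·180/π = 16.2444°, L = 30.7017 m.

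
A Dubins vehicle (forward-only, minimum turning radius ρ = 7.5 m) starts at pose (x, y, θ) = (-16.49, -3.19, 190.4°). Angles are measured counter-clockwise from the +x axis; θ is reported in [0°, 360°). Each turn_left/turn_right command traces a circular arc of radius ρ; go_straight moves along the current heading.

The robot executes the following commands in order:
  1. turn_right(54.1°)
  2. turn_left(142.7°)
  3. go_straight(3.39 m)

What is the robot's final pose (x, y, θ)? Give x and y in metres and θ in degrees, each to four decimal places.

(-35.0845, -11.1792, 279.0000°)

set_pose: (x, y, θ) = (-16.4900, -3.1900, 190.4000°), ρ = 7.5
turn_right(54.1°): centre at ρ to the right, rotate −54.1° → (-23.0255, -1.2355, 136.3000°)
turn_left(142.7°): centre at ρ to the left, rotate +142.7° → (-35.6148, -7.8310, 279.0000°)
go_straight(3.39): x += 3.39·cos θ, y += 3.39·sin θ → (-35.0845, -11.1792, 279.0000°)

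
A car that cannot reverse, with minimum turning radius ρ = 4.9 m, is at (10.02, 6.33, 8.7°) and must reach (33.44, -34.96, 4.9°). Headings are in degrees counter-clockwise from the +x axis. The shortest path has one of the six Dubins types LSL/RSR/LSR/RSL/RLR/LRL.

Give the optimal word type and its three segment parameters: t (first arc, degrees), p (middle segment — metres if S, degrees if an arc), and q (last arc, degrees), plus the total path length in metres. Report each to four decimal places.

RSL: t = 78.2053°, p = 37.3602 m, q = 74.4053°, L = 50.4116 m

Let ψ = atan2(Δy, Δx) = atan2(-41.29, 23.42) = -60.4378° be the start→goal bearing.
Normalize: d = |goal − start| / ρ = 47.469574/4.9 = 9.687668, α = (θ_start − ψ) mod 360° = 69.1378° = 1.206682 rad, β = (θ_goal − ψ) mod 360° = 65.3378° = 1.140359 rad.
Common terms: sin α = 0.934439, cos α = 0.356122, sin β = 0.908783, cos β = 0.417268, cos(α−β) = 0.997801, d² = 93.850916. Work in radians in the unit-radius frame; every candidate has L = ρ·(t + p + q).
LSL: p² = 2 + d² − 2cos(α−β) + 2d(sin α − sin β) = 94.352407; p = √p² = 9.713517; φ = atan2(cos β − cos α, d + sin α − sin β) = 0.006295 rad; t = (φ − α) mod 2π = 5.082799 rad, q = (β − φ) mod 2π = 1.134064 rad → L = 4.9·(5.082799 + 9.713517 + 1.134064) = 4.9·15.930380 = 78.058860 m
RSR: p² = 2 + d² − 2cos(α−β) + 2d(sin β − sin α) = 93.358220; p = √p² = 9.662206; φ = atan2(cos α − cos β, d − sin α + sin β) = -0.006328 rad; t = (α − φ) mod 2π = 1.213010 rad, q = (φ − β) mod 2π = 5.136498 rad → L = 4.9·(1.213010 + 9.662206 + 5.136498) = 4.9·16.011714 = 78.457396 m
LSR: p² = d² − 2 + 2cos(α−β) + 2d(sin α + sin β) = 129.559582; p = √p² = 11.382424; φ = atan2(−cos α − cos β, d + sin α + sin β) − atan2(−2, p) = 0.106963 rad; t = (φ − α) mod 2π = 5.183467 rad, q = (φ − β) mod 2π = 5.249789 rad → L = 4.9·(5.183467 + 11.382424 + 5.249789) = 4.9·21.815680 = 106.896834 m
RSL: p² = d² − 2 + 2cos(α−β) − 2d(sin α + sin β) = 58.133457; p = √p² = 7.624530; φ = atan2(cos α + cos β, d − sin α − sin β) − atan2(2, p) = -0.158259 rad; t = (α − φ) mod 2π = 1.364940 rad, q = (β − φ) mod 2π = 1.298618 rad → L = 4.9·(1.364940 + 7.624530 + 1.298618) = 4.9·10.288088 = 50.411630 m
RLR: c = (6 − d² + 2cos(α−β) + 2d(sin α − sin β))/8 = -10.669777, |c| > 1 → infeasible
LRL: c = (6 − d² + 2cos(α−β) − 2d(sin α − sin β))/8 = -10.794051, |c| > 1 → infeasible
Shortest: RSL with L = 50.411630 m ≈ 50.4116 m
Convert RSL to answer units (arcs ×180/π): t = 1.364940·180/π = 78.2053°, p = ρ·p = 4.9·7.624530 = 37.3602 m, q = 1.298618·180/π = 74.4053°, L = 50.4116 m.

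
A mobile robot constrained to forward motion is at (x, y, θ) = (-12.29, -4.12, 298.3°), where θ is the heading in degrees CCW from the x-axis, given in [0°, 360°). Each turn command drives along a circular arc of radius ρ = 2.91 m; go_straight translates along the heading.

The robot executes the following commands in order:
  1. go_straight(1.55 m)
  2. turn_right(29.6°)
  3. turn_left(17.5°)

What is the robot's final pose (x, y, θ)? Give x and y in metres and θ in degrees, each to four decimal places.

set_pose: (x, y, θ) = (-12.2900, -4.1200, 298.3000°), ρ = 2.91
go_straight(1.55): x += 1.55·cos θ, y += 1.55·sin θ → (-11.5552, -5.4847, 298.3000°)
turn_right(29.6°): centre at ρ to the right, rotate −29.6° → (-11.2081, -6.9304, 268.7000°)
turn_left(17.5°): centre at ρ to the left, rotate +17.5° → (-11.0933, -7.8082, 286.2000°)

(-11.0933, -7.8082, 286.2000°)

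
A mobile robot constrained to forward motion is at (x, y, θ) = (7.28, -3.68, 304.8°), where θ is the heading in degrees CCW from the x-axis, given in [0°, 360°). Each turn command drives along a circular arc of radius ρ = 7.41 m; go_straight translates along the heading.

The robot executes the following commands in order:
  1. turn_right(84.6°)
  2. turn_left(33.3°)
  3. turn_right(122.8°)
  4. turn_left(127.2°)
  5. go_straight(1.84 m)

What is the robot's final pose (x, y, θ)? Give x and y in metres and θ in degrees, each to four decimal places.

(-22.3154, -24.9293, 257.9000°)

set_pose: (x, y, θ) = (7.2800, -3.6800, 304.8000°), ρ = 7.41
turn_right(84.6°): centre at ρ to the right, rotate −84.6° → (5.9781, -13.5687, 220.2000°)
turn_left(33.3°): centre at ρ to the left, rotate +33.3° → (3.6561, -17.1239, 253.5000°)
turn_right(122.8°): centre at ρ to the right, rotate −122.8° → (-9.0665, -19.8514, 130.7000°)
turn_left(127.2°): centre at ρ to the left, rotate +127.2° → (-21.9297, -23.1302, 257.9000°)
go_straight(1.84): x += 1.84·cos θ, y += 1.84·sin θ → (-22.3154, -24.9293, 257.9000°)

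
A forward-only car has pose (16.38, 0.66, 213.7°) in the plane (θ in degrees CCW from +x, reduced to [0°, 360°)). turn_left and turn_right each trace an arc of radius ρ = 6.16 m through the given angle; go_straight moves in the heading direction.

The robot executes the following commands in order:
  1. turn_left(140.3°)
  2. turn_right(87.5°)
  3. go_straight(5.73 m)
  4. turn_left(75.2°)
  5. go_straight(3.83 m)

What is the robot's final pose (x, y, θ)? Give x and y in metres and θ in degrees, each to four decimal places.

set_pose: (x, y, θ) = (16.3800, 0.6600, 213.7000°), ρ = 6.16
turn_left(140.3°): centre at ρ to the left, rotate +140.3° → (19.1539, -10.5911, 354.0000°)
turn_right(87.5°): centre at ρ to the right, rotate −87.5° → (24.6586, -17.0934, 266.5000°)
go_straight(5.73): x += 5.73·cos θ, y += 5.73·sin θ → (24.3088, -22.8127, 266.5000°)
turn_left(75.2°): centre at ρ to the left, rotate +75.2° → (28.5231, -29.0372, 341.7000°)
go_straight(3.83): x += 3.83·cos θ, y += 3.83·sin θ → (32.1594, -30.2398, 341.7000°)

(32.1594, -30.2398, 341.7000°)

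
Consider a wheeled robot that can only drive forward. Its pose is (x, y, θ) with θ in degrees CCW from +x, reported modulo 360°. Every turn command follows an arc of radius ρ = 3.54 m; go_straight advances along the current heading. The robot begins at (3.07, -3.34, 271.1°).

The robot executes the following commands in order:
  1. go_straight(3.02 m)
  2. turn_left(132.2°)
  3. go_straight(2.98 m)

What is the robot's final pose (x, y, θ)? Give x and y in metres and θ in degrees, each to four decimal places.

(11.2639, -6.8241, 43.3000°)

set_pose: (x, y, θ) = (3.0700, -3.3400, 271.1000°), ρ = 3.54
go_straight(3.02): x += 3.02·cos θ, y += 3.02·sin θ → (3.1280, -6.3594, 271.1000°)
turn_left(132.2°): centre at ρ to the left, rotate +132.2° → (9.0951, -8.8678, 403.3000° ≡ 43.3000°)
go_straight(2.98): x += 2.98·cos θ, y += 2.98·sin θ → (11.2639, -6.8241, 43.3000°)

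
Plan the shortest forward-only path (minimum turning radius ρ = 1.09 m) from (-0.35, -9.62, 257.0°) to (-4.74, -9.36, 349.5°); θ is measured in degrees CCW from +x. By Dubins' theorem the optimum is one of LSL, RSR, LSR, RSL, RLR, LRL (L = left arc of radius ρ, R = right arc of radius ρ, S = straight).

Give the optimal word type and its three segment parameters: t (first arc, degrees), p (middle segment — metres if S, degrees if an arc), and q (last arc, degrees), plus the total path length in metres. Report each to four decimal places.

Let ψ = atan2(Δy, Δx) = atan2(0.26, -4.39) = 176.6106° be the start→goal bearing.
Normalize: d = |goal − start| / ρ = 4.397693/1.09 = 4.034580, α = (θ_start − ψ) mod 360° = 80.3894° = 1.403060 rad, β = (θ_goal − ψ) mod 360° = 172.8894° = 3.017489 rad.
Common terms: sin α = 0.985965, cos α = 0.166951, sin β = 0.123785, cos β = -0.992309, cos(α−β) = -0.043619, d² = 16.277839. Work in radians in the unit-radius frame; every candidate has L = ρ·(t + p + q).
LSL: p² = 2 + d² − 2cos(α−β) + 2d(sin α − sin β) = 25.322149; p = √p² = 5.032112; φ = atan2(cos β − cos α, d + sin α − sin β) = -0.232460 rad; t = (φ − α) mod 2π = 4.647665 rad, q = (β − φ) mod 2π = 3.249950 rad → L = 1.09·(4.647665 + 5.032112 + 3.249950) = 1.09·12.929727 = 14.093402 m
RSR: p² = 2 + d² − 2cos(α−β) + 2d(sin β − sin α) = 11.408005; p = √p² = 3.377574; φ = atan2(cos α − cos β, d − sin α + sin β) = 0.350346 rad; t = (α − φ) mod 2π = 1.052714 rad, q = (φ − β) mod 2π = 3.616042 rad → L = 1.09·(1.052714 + 3.377574 + 3.616042) = 1.09·8.046330 = 8.770499 m
LSR: p² = d² − 2 + 2cos(α−β) + 2d(sin α + sin β) = 23.145351; p = √p² = 4.810962; φ = atan2(−cos α − cos β, d + sin α + sin β) − atan2(−2, p) = 0.553067 rad; t = (φ − α) mod 2π = 5.433192 rad, q = (φ − β) mod 2π = 3.818762 rad → L = 1.09·(5.433192 + 4.810962 + 3.818762) = 1.09·14.062916 = 15.328578 m
RSL: p² = d² − 2 + 2cos(α−β) − 2d(sin α + sin β) = 5.235848; p = √p² = 2.288198; φ = atan2(cos α + cos β, d − sin α − sin β) − atan2(2, p) = -0.993330 rad; t = (α − φ) mod 2π = 2.396390 rad, q = (β − φ) mod 2π = 4.010820 rad → L = 1.09·(2.396390 + 2.288198 + 4.010820) = 1.09·8.695408 = 9.477994 m
RLR: c = (6 − d² + 2cos(α−β) + 2d(sin α − sin β))/8 = -0.426001; p = 2π − arccos c = 4.272321 rad; φ = atan2(cos α − cos β, d − sin α + sin β) = 0.350346 rad; t = (α − φ + p/2) mod 2π = 3.188875 rad, q = (α − β − t + p) mod 2π = 5.752202 rad → L = 1.09·(3.188875 + 4.272321 + 5.752202) = 1.09·13.213398 = 14.402604 m
LRL: c = (6 − d² + 2cos(α−β) − 2d(sin α − sin β))/8 = -2.165269, |c| > 1 → infeasible
Shortest: RSR with L = 8.770499 m ≈ 8.7705 m
Convert RSR to answer units (arcs ×180/π): t = 1.052714·180/π = 60.3161°, p = ρ·p = 1.09·3.377574 = 3.6816 m, q = 3.616042·180/π = 207.1839°, L = 8.7705 m.

RSR: t = 60.3161°, p = 3.6816 m, q = 207.1839°, L = 8.7705 m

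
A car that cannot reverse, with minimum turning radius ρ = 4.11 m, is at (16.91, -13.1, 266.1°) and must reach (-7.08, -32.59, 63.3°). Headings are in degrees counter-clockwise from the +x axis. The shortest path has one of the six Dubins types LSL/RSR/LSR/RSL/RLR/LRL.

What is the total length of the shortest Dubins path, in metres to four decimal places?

Let ψ = atan2(Δy, Δx) = atan2(-19.49, -23.99) = -140.9088° be the start→goal bearing.
Normalize: d = |goal − start| / ρ = 30.909225/4.11 = 7.520493, α = (θ_start − ψ) mod 360° = 47.0088° = 0.820459 rad, β = (θ_goal − ψ) mod 360° = 204.2088° = 3.564117 rad.
Common terms: sin α = 0.731459, cos α = 0.681886, sin β = -0.410064, cos β = -0.912057, cos(α−β) = -0.921863, d² = 56.557811. Work in radians in the unit-radius frame; every candidate has L = ρ·(t + p + q).
LSL: p² = 2 + d² − 2cos(α−β) + 2d(sin α − sin β) = 77.571163; p = √p² = 8.807449; φ = atan2(cos β − cos α, d + sin α − sin β) = -0.181979 rad; t = (φ − α) mod 2π = 5.280747 rad, q = (β − φ) mod 2π = 3.746096 rad → L = 4.11·(5.280747 + 8.807449 + 3.746096) = 4.11·17.834292 = 73.298941 m
RSR: p² = 2 + d² − 2cos(α−β) + 2d(sin β − sin α) = 43.231912; p = √p² = 6.575098; φ = atan2(cos α − cos β, d − sin α + sin β) = 0.244861 rad; t = (α − φ) mod 2π = 0.575598 rad, q = (φ − β) mod 2π = 2.963929 rad → L = 4.11·(0.575598 + 6.575098 + 2.963929) = 4.11·10.114626 = 41.571111 m
LSR: p² = d² − 2 + 2cos(α−β) + 2d(sin α + sin β) = 57.548185; p = √p² = 7.586052; φ = atan2(−cos α − cos β, d + sin α + sin β) − atan2(−2, p) = 0.287119 rad; t = (φ − α) mod 2π = 5.749846 rad, q = (φ − β) mod 2π = 3.006188 rad → L = 4.11·(5.749846 + 7.586052 + 3.006188) = 4.11·16.342086 = 67.165972 m
RSL: p² = d² − 2 + 2cos(α−β) − 2d(sin α + sin β) = 47.879985; p = √p² = 6.919536; φ = atan2(cos α + cos β, d − sin α − sin β) − atan2(2, p) = -0.313330 rad; t = (α − φ) mod 2π = 1.133789 rad, q = (β − φ) mod 2π = 3.877447 rad → L = 4.11·(1.133789 + 6.919536 + 3.877447) = 4.11·11.930772 = 49.035473 m
RLR: c = (6 − d² + 2cos(α−β) + 2d(sin α − sin β))/8 = -4.403989, |c| > 1 → infeasible
LRL: c = (6 − d² + 2cos(α−β) − 2d(sin α − sin β))/8 = -8.696395, |c| > 1 → infeasible
Shortest: RSR with L = 41.571111 m ≈ 41.5711 m

41.5711 m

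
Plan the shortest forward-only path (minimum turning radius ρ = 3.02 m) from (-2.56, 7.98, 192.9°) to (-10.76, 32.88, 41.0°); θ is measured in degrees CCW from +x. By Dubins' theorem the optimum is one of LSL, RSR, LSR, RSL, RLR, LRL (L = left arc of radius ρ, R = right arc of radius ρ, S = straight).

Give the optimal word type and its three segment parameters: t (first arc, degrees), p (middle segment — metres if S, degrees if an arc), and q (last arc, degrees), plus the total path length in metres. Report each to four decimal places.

Let ψ = atan2(Δy, Δx) = atan2(24.90, -8.20) = 108.2276° be the start→goal bearing.
Normalize: d = |goal − start| / ρ = 26.215453/3.02 = 8.680614, α = (θ_start − ψ) mod 360° = 84.6724° = 1.477812 rad, β = (θ_goal − ψ) mod 360° = 292.7724° = 5.109842 rad.
Common terms: sin α = 0.995680, cos α = 0.092850, sin β = -0.922050, cos β = 0.387071, cos(α−β) = -0.882127, d² = 75.353055. Work in radians in the unit-radius frame; every candidate has L = ρ·(t + p + q).
LSL: p² = 2 + d² − 2cos(α−β) + 2d(sin α − sin β) = 112.411452; p = √p² = 10.602427; φ = atan2(cos β − cos α, d + sin α − sin β) = 0.027754 rad; t = (φ − α) mod 2π = 4.833127 rad, q = (β − φ) mod 2π = 5.082088 rad → L = 3.02·(4.833127 + 10.602427 + 5.082088) = 3.02·20.517642 = 61.963279 m
RSR: p² = 2 + d² − 2cos(α−β) + 2d(sin β − sin α) = 45.823165; p = √p² = 6.769281; φ = atan2(cos α − cos β, d − sin α + sin β) = -0.043478 rad; t = (α − φ) mod 2π = 1.521290 rad, q = (φ − β) mod 2π = 1.129865 rad → L = 3.02·(1.521290 + 6.769281 + 1.129865) = 3.02·9.420436 = 28.449717 m
LSR: p² = d² − 2 + 2cos(α−β) + 2d(sin α + sin β) = 72.867114; p = √p² = 8.536224; φ = atan2(−cos α − cos β, d + sin α + sin β) − atan2(−2, p) = 0.175378 rad; t = (φ − α) mod 2π = 4.980751 rad, q = (φ − β) mod 2π = 1.348721 rad → L = 3.02·(4.980751 + 8.536224 + 1.348721) = 3.02·14.865695 = 44.894399 m
RSL: p² = d² − 2 + 2cos(α−β) − 2d(sin α + sin β) = 70.310488; p = √p² = 8.385135; φ = atan2(cos α + cos β, d − sin α − sin β) − atan2(2, p) = -0.178441 rad; t = (α − φ) mod 2π = 1.656253 rad, q = (β − φ) mod 2π = 5.288283 rad → L = 3.02·(1.656253 + 8.385135 + 5.288283) = 3.02·15.329671 = 46.295605 m
RLR: c = (6 − d² + 2cos(α−β) + 2d(sin α − sin β))/8 = -4.727896, |c| > 1 → infeasible
LRL: c = (6 − d² + 2cos(α−β) − 2d(sin α − sin β))/8 = -13.051432, |c| > 1 → infeasible
Shortest: RSR with L = 28.449717 m ≈ 28.4497 m
Convert RSR to answer units (arcs ×180/π): t = 1.521290·180/π = 87.1635°, p = ρ·p = 3.02·6.769281 = 20.4432 m, q = 1.129865·180/π = 64.7365°, L = 28.4497 m.

RSR: t = 87.1635°, p = 20.4432 m, q = 64.7365°, L = 28.4497 m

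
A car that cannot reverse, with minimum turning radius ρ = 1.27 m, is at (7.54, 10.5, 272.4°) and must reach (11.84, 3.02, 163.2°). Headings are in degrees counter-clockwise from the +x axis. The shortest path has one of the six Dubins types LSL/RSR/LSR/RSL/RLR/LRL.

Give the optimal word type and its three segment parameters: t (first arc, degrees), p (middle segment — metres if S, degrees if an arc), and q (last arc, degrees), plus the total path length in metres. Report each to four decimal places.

Let ψ = atan2(Δy, Δx) = atan2(-7.48, 4.30) = -60.1069° be the start→goal bearing.
Normalize: d = |goal − start| / ρ = 8.627885/1.27 = 6.793610, α = (θ_start − ψ) mod 360° = 332.5069° = 5.803339 rad, β = (θ_goal − ψ) mod 360° = 223.3069° = 3.897440 rad.
Common terms: sin α = -0.461642, cos α = 0.887066, sin β = -0.685905, cos β = -0.727691, cos(α−β) = -0.328867, d² = 46.153140. Work in radians in the unit-radius frame; every candidate has L = ρ·(t + p + q).
LSL: p² = 2 + d² − 2cos(α−β) + 2d(sin α − sin β) = 51.857984; p = √p² = 7.201249; φ = atan2(cos β − cos α, d + sin α − sin β) = -0.226156 rad; t = (φ − α) mod 2π = 0.253690 rad, q = (β − φ) mod 2π = 4.123596 rad → L = 1.27·(0.253690 + 7.201249 + 4.123596) = 1.27·11.578535 = 14.704739 m
RSR: p² = 2 + d² − 2cos(α−β) + 2d(sin β − sin α) = 45.763764; p = √p² = 6.764892; φ = atan2(cos α − cos β, d − sin α + sin β) = 0.241023 rad; t = (α − φ) mod 2π = 5.562316 rad, q = (φ − β) mod 2π = 2.626769 rad → L = 1.27·(5.562316 + 6.764892 + 2.626769) = 1.27·14.953977 = 18.991551 m
LSR: p² = d² − 2 + 2cos(α−β) + 2d(sin α + sin β) = 27.903421; p = √p² = 5.282369; φ = atan2(−cos α − cos β, d + sin α + sin β) − atan2(−2, p) = 0.333719 rad; t = (φ − α) mod 2π = 0.813565 rad, q = (φ − β) mod 2π = 2.719464 rad → L = 1.27·(0.813565 + 5.282369 + 2.719464) = 1.27·8.815397 = 11.195555 m
RSL: p² = d² − 2 + 2cos(α−β) − 2d(sin α + sin β) = 59.087393; p = √p² = 7.686832; φ = atan2(cos α + cos β, d − sin α − sin β) − atan2(2, p) = -0.234475 rad; t = (α − φ) mod 2π = 6.037814 rad, q = (β − φ) mod 2π = 4.131915 rad → L = 1.27·(6.037814 + 7.686832 + 4.131915) = 1.27·17.856561 = 22.677833 m
RLR: c = (6 − d² + 2cos(α−β) + 2d(sin α − sin β))/8 = -4.720470, |c| > 1 → infeasible
LRL: c = (6 − d² + 2cos(α−β) − 2d(sin α − sin β))/8 = -5.482248, |c| > 1 → infeasible
Shortest: LSR with L = 11.195555 m ≈ 11.1956 m
Convert LSR to answer units (arcs ×180/π): t = 0.813565·180/π = 46.6138°, p = ρ·p = 1.27·5.282369 = 6.7086 m, q = 2.719464·180/π = 155.8138°, L = 11.1956 m.

LSR: t = 46.6138°, p = 6.7086 m, q = 155.8138°, L = 11.1956 m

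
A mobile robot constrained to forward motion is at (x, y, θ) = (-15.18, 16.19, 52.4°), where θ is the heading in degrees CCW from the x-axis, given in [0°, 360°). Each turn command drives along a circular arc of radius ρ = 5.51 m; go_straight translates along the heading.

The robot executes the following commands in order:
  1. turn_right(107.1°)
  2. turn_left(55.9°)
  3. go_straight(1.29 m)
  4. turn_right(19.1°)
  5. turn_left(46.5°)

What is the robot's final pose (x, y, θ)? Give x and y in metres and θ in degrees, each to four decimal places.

set_pose: (x, y, θ) = (-15.1800, 16.1900, 52.4000°), ρ = 5.51
turn_right(107.1°): centre at ρ to the right, rotate −107.1° → (-6.3176, 16.0121, -54.7000° ≡ 305.3000°)
turn_left(55.9°): centre at ρ to the left, rotate +55.9° → (-1.7053, 13.6873, 361.2000° ≡ 1.2000°)
go_straight(1.29): x += 1.29·cos θ, y += 1.29·sin θ → (-0.4155, 13.7143, 1.2000°)
turn_right(19.1°): centre at ρ to the right, rotate −19.1° → (1.3934, 13.4488, -17.9000° ≡ 342.1000°)
turn_left(46.5°): centre at ρ to the left, rotate +46.5° → (5.7245, 13.8544, 388.6000° ≡ 28.6000°)

(5.7245, 13.8544, 28.6000°)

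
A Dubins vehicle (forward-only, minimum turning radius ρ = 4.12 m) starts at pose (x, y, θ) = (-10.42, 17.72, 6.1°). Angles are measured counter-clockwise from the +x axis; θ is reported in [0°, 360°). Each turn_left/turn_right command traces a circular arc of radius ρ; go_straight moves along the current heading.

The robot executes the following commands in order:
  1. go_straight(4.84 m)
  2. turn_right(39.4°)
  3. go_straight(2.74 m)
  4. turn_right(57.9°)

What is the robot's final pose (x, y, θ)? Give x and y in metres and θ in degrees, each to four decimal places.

set_pose: (x, y, θ) = (-10.4200, 17.7200, 6.1000°), ρ = 4.12
go_straight(4.84): x += 4.84·cos θ, y += 4.84·sin θ → (-5.6074, 18.2343, 6.1000°)
turn_right(39.4°): centre at ρ to the right, rotate −39.4° → (-2.9076, 17.5812, -33.3000° ≡ 326.7000°)
go_straight(2.74): x += 2.74·cos θ, y += 2.74·sin θ → (-0.6175, 16.0768, 326.7000°)
turn_right(57.9°): centre at ρ to the right, rotate −57.9° → (1.2396, 12.5470, 268.8000°)

(1.2396, 12.5470, 268.8000°)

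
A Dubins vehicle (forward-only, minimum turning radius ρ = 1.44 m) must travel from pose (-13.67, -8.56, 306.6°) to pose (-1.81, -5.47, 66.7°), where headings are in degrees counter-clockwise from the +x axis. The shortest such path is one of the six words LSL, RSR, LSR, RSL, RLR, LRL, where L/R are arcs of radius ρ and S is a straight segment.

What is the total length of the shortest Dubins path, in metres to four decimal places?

Let ψ = atan2(Δy, Δx) = atan2(3.09, 11.86) = 14.6032° be the start→goal bearing.
Normalize: d = |goal − start| / ρ = 12.255925/1.44 = 8.511059, α = (θ_start − ψ) mod 360° = 291.9968° = 5.096306 rad, β = (θ_goal − ψ) mod 360° = 52.0968° = 0.909261 rad.
Common terms: sin α = -0.927205, cos α = 0.374555, sin β = 0.789050, cos β = 0.614329, cos(α−β) = -0.501511, d² = 72.438127. Work in radians in the unit-radius frame; every candidate has L = ρ·(t + p + q).
LSL: p² = 2 + d² − 2cos(α−β) + 2d(sin α − sin β) = 46.226859; p = √p² = 6.799034; φ = atan2(cos β − cos α, d + sin α − sin β) = 0.035273 rad; t = (φ − α) mod 2π = 1.222152 rad, q = (β − φ) mod 2π = 0.873988 rad → L = 1.44·(1.222152 + 6.799034 + 0.873988) = 1.44·8.895174 = 12.809051 m
RSR: p² = 2 + d² − 2cos(α−β) + 2d(sin β − sin α) = 104.655438; p = √p² = 10.230124; φ = atan2(cos α − cos β, d − sin α + sin β) = -0.023440 rad; t = (α − φ) mod 2π = 5.119746 rad, q = (φ − β) mod 2π = 5.350484 rad → L = 1.44·(5.119746 + 10.230124 + 5.350484) = 1.44·20.700354 = 29.808510 m
LSR: p² = d² − 2 + 2cos(α−β) + 2d(sin α + sin β) = 67.083423; p = √p² = 8.190447; φ = atan2(−cos α − cos β, d + sin α + sin β) − atan2(−2, p) = 0.121939 rad; t = (φ − α) mod 2π = 1.308819 rad, q = (φ − β) mod 2π = 5.495864 rad → L = 1.44·(1.308819 + 8.190447 + 5.495864) = 1.44·14.995129 = 21.592986 m
RSL: p² = d² − 2 + 2cos(α−β) − 2d(sin α + sin β) = 71.786788; p = √p² = 8.472708; φ = atan2(cos α + cos β, d − sin α − sin β) − atan2(2, p) = -0.117971 rad; t = (α − φ) mod 2π = 5.214277 rad, q = (β − φ) mod 2π = 1.027232 rad → L = 1.44·(5.214277 + 8.472708 + 1.027232) = 1.44·14.714217 = 21.188473 m
RLR: c = (6 − d² + 2cos(α−β) + 2d(sin α − sin β))/8 = -12.081930, |c| > 1 → infeasible
LRL: c = (6 − d² + 2cos(α−β) − 2d(sin α − sin β))/8 = -4.778357, |c| > 1 → infeasible
Shortest: LSL with L = 12.809051 m ≈ 12.8091 m

12.8091 m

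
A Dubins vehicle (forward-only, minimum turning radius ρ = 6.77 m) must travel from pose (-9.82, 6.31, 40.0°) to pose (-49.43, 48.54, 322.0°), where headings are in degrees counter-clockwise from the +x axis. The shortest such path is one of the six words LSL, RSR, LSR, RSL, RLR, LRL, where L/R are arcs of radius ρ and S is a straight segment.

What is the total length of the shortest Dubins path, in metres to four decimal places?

85.5480 m

Let ψ = atan2(Δy, Δx) = atan2(42.23, -39.61) = 133.1664° be the start→goal bearing.
Normalize: d = |goal − start| / ρ = 57.899266/6.77 = 8.552329, α = (θ_start − ψ) mod 360° = 266.8336° = 4.657125 rad, β = (θ_goal − ψ) mod 360° = 188.8336° = 3.295768 rad.
Common terms: sin α = -0.998473, cos α = -0.055236, sin β = -0.153566, cos β = -0.988138, cos(α−β) = 0.207912, d² = 73.142328. Work in radians in the unit-radius frame; every candidate has L = ρ·(t + p + q).
LSL: p² = 2 + d² − 2cos(α−β) + 2d(sin α − sin β) = 60.274649; p = √p² = 7.763675; φ = atan2(cos β − cos α, d + sin α − sin β) = -0.120454 rad; t = (φ − α) mod 2π = 1.505606 rad, q = (β − φ) mod 2π = 3.416222 rad → L = 6.77·(1.505606 + 7.763675 + 3.416222) = 6.77·12.685503 = 85.880858 m
RSR: p² = 2 + d² − 2cos(α−β) + 2d(sin β − sin α) = 89.178360; p = √p² = 9.443429; φ = atan2(cos α − cos β, d − sin α + sin β) = 0.098950 rad; t = (α − φ) mod 2π = 4.558175 rad, q = (φ − β) mod 2π = 3.086367 rad → L = 6.77·(4.558175 + 9.443429 + 3.086367) = 6.77·17.087972 = 115.685568 m
LSR: p² = d² − 2 + 2cos(α−β) + 2d(sin α + sin β) = 51.852917; p = √p² = 7.200897; φ = atan2(−cos α − cos β, d + sin α + sin β) − atan2(−2, p) = 0.410982 rad; t = (φ − α) mod 2π = 2.037042 rad, q = (φ − β) mod 2π = 3.398399 rad → L = 6.77·(2.037042 + 7.200897 + 3.398399) = 6.77·12.636339 = 85.548013 m
RSL: p² = d² − 2 + 2cos(α−β) − 2d(sin α + sin β) = 91.263385; p = √p² = 9.553187; φ = atan2(cos α + cos β, d − sin α − sin β) − atan2(2, p) = -0.313478 rad; t = (α − φ) mod 2π = 4.970603 rad, q = (β − φ) mod 2π = 3.609247 rad → L = 6.77·(4.970603 + 9.553187 + 3.609247) = 6.77·18.133037 = 122.760661 m
RLR: c = (6 − d² + 2cos(α−β) + 2d(sin α − sin β))/8 = -10.147295, |c| > 1 → infeasible
LRL: c = (6 − d² + 2cos(α−β) − 2d(sin α − sin β))/8 = -6.534331, |c| > 1 → infeasible
Shortest: LSR with L = 85.548013 m ≈ 85.5480 m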